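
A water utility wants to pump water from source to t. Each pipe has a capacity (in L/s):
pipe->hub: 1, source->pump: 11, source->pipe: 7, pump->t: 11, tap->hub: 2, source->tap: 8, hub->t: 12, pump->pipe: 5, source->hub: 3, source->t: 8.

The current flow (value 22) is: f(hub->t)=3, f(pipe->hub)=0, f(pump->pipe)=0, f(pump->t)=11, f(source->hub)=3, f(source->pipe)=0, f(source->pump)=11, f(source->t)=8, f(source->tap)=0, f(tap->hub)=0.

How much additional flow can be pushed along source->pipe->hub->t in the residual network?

1

Residual capacities along the path: source->pipe: 7, pipe->hub: 1, hub->t: 9.
Minimum is 1.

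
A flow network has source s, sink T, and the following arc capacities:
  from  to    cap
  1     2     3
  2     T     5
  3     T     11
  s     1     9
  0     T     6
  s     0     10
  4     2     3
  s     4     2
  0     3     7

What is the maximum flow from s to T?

Augment s→0→T: bottleneck 6. Total 6.
Augment s→4→2→T: bottleneck 2. Total 8.
Augment s→0→3→T: bottleneck 4. Total 12.
Augment s→1→2→T: bottleneck 3. Total 15.
No augmenting path remains in the residual graph.

15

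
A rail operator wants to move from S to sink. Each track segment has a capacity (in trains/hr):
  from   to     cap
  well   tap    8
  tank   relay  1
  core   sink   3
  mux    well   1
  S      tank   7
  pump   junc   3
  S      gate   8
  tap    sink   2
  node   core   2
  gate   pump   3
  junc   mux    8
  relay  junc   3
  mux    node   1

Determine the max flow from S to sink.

2

Augment S→gate→pump→junc→mux→node→core→sink: bottleneck 1. Total 1.
Augment S→gate→pump→junc→mux→well→tap→sink: bottleneck 1. Total 2.
No augmenting path remains in the residual graph.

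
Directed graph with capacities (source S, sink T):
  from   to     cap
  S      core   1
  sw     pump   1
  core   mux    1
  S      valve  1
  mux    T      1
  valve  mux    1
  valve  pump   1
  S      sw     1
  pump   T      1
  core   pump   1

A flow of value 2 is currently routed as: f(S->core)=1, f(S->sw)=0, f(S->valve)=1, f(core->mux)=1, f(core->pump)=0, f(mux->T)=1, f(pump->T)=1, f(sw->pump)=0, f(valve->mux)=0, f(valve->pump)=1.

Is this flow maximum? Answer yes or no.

Residual reachable from S: {S, core, mux, pump, sw, valve}; T is not reachable.
Saturated cut: pump->T, mux->T with total capacity 2 = current flow value. Flow is maximum.

Yes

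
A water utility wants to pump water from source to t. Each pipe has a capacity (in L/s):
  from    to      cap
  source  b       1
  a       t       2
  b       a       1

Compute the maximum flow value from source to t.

1

Augment source→b→a→t: bottleneck 1. Total 1.
No augmenting path remains in the residual graph.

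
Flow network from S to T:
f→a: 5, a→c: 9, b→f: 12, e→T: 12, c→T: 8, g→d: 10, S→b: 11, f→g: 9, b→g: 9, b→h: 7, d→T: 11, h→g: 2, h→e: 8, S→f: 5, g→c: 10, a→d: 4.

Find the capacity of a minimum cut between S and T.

Max flow = 16 (via 4 augmenting paths).
In the residual at optimum, the set reachable from S is {S}.
Cut edges: S→b (cap 11), S→f (cap 5). Sum = 16.

16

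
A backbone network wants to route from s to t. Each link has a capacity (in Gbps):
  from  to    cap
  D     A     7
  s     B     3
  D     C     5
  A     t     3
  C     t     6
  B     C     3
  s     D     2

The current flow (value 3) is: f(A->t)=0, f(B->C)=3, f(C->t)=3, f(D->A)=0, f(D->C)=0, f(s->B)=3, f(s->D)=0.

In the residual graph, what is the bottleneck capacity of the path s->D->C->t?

Residual capacities along the path: s->D: 2, D->C: 5, C->t: 3.
Minimum is 2.

2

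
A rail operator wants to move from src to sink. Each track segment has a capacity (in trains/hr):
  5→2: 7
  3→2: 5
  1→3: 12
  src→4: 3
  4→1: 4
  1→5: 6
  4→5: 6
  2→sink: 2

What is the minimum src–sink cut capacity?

Max flow = 2 (via 1 augmenting path).
In the residual at optimum, the set reachable from src is {1, 2, 3, 4, 5, src}.
Cut edges: 2→sink (cap 2). Sum = 2.

2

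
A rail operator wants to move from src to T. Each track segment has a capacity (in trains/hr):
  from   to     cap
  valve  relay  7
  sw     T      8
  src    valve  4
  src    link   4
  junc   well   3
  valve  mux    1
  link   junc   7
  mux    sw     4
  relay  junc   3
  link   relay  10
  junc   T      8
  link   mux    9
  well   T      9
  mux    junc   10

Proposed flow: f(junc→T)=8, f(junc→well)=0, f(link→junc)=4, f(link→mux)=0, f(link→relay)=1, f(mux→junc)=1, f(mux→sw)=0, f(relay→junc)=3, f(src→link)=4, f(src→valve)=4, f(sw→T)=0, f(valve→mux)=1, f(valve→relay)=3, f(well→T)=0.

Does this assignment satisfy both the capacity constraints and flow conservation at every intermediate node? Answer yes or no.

Conservation fails at link: inflow 4 ≠ outflow 5.

No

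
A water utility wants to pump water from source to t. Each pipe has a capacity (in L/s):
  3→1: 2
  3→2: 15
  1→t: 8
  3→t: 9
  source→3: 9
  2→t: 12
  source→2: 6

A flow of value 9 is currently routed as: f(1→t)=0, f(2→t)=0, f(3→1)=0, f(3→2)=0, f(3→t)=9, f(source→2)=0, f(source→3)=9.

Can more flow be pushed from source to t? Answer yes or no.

Yes

Residual path source→2→t has bottleneck 6 > 0.
Pushing 6 along it raises the flow to 15, so the given flow is not maximum.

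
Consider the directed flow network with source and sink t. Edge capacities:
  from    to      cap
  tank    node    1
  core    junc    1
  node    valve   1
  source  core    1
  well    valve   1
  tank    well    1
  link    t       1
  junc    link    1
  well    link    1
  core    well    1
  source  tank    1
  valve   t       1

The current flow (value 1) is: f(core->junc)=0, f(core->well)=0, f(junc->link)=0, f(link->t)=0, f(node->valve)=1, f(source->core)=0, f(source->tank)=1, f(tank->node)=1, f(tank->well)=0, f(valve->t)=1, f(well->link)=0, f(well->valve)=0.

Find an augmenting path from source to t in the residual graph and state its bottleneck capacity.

Residual along source->core->well->link->t: source->core: 1, core->well: 1, well->link: 1, link->t: 1.
Bottleneck = min = 1.

source->core->well->link->t, bottleneck 1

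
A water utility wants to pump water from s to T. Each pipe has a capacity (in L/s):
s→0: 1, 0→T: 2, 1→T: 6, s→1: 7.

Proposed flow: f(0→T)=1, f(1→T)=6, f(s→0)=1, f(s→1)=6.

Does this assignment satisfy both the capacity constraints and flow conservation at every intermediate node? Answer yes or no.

Every edge has 0 ≤ f(e) ≤ cap(e).
At each intermediate node, inflow equals outflow.

Yes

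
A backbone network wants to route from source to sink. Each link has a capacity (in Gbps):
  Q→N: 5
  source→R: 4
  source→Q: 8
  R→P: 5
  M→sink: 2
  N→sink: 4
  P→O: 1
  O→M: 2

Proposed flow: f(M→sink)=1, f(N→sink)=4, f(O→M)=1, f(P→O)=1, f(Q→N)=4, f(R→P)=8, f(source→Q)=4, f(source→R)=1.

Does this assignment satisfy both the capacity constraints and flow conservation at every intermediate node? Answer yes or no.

Capacity violated on R→P: flow 8 > capacity 5.

No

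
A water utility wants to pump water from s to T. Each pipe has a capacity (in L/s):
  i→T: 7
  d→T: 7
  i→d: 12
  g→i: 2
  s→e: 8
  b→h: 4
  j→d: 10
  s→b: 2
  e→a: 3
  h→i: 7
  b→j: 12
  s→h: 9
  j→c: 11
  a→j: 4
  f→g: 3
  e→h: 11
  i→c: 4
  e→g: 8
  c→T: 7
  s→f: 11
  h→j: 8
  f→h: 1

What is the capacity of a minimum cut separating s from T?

Max flow = 21 (via 8 augmenting paths).
In the residual at optimum, the set reachable from s is {a, b, c, d, e, f, g, h, i, j, s}.
Cut edges: i→T (cap 7), d→T (cap 7), c→T (cap 7). Sum = 21.

21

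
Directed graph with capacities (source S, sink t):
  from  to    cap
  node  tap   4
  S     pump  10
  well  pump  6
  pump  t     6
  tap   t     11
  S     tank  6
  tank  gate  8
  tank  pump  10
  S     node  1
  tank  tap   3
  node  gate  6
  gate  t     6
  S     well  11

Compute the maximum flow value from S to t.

13

Augment S->pump->t: bottleneck 6. Total 6.
Augment S->tank->gate->t: bottleneck 6. Total 12.
Augment S->node->tap->t: bottleneck 1. Total 13.
No augmenting path remains in the residual graph.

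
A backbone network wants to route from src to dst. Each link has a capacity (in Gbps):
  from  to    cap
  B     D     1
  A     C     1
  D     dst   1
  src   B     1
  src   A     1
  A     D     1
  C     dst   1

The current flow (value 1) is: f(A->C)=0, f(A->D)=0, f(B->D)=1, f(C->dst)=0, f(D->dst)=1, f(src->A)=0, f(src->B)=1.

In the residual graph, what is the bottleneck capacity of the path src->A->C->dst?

Residual capacities along the path: src->A: 1, A->C: 1, C->dst: 1.
Minimum is 1.

1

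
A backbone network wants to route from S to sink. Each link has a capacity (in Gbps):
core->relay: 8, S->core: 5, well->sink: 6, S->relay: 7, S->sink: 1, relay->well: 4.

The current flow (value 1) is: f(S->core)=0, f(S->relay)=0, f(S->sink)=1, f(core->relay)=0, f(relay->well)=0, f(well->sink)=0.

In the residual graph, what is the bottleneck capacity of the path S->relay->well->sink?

Residual capacities along the path: S->relay: 7, relay->well: 4, well->sink: 6.
Minimum is 4.

4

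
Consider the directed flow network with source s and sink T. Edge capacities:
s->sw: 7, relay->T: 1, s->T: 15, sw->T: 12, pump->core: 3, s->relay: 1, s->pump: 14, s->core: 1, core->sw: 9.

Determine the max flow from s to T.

27

Augment s->T: bottleneck 15. Total 15.
Augment s->relay->T: bottleneck 1. Total 16.
Augment s->sw->T: bottleneck 7. Total 23.
Augment s->core->sw->T: bottleneck 1. Total 24.
Augment s->pump->core->sw->T: bottleneck 3. Total 27.
No augmenting path remains in the residual graph.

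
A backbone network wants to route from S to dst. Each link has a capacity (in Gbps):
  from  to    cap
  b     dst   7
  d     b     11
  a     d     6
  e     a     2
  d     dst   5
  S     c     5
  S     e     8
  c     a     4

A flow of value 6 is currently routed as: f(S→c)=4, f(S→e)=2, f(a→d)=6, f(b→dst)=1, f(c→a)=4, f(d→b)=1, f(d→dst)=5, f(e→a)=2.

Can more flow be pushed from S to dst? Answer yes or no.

No

Residual reachable from S: {S, c, e}; dst is not reachable.
Saturated cut: c→a, e→a with total capacity 6 = current flow value. Flow is maximum.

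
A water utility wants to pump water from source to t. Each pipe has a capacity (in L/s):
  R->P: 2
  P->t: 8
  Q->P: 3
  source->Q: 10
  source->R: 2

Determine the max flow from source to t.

Augment source->R->P->t: bottleneck 2. Total 2.
Augment source->Q->P->t: bottleneck 3. Total 5.
No augmenting path remains in the residual graph.

5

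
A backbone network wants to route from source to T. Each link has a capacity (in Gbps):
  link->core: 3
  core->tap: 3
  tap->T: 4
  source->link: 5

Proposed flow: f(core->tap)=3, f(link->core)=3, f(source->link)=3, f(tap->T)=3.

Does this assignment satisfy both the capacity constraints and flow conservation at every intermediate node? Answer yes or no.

Every edge has 0 ≤ f(e) ≤ cap(e).
At each intermediate node, inflow equals outflow.

Yes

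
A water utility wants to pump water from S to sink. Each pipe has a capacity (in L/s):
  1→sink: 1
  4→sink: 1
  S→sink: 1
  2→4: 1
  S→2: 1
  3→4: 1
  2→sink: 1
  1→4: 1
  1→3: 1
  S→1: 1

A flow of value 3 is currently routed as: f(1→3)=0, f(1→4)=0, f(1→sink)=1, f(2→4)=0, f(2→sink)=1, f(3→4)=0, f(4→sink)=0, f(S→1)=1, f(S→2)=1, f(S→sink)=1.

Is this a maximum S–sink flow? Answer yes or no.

Residual reachable from S: {S}; sink is not reachable.
Saturated cut: S→1, S→2, S→sink with total capacity 3 = current flow value. Flow is maximum.

Yes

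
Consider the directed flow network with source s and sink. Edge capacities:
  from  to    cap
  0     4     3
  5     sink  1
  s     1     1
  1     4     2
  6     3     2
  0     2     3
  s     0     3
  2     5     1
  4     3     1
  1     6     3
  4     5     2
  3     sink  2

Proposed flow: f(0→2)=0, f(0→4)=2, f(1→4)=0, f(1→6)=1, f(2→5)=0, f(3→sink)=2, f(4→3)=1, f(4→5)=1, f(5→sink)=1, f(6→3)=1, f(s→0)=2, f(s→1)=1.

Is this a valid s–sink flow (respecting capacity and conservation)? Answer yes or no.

Yes

Every edge has 0 ≤ f(e) ≤ cap(e).
At each intermediate node, inflow equals outflow.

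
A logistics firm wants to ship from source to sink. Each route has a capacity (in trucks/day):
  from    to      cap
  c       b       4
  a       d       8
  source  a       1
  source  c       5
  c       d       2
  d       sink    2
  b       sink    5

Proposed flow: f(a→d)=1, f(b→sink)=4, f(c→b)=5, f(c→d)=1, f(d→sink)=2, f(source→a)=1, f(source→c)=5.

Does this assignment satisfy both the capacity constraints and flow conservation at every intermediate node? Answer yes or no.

Capacity violated on c→b: flow 5 > capacity 4.

No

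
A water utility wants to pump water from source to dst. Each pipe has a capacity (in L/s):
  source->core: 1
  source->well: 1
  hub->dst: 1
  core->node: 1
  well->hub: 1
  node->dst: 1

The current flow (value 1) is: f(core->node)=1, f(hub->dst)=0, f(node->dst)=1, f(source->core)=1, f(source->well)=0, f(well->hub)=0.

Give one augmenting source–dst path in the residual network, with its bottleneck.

source->well->hub->dst, bottleneck 1

Residual along source->well->hub->dst: source->well: 1, well->hub: 1, hub->dst: 1.
Bottleneck = min = 1.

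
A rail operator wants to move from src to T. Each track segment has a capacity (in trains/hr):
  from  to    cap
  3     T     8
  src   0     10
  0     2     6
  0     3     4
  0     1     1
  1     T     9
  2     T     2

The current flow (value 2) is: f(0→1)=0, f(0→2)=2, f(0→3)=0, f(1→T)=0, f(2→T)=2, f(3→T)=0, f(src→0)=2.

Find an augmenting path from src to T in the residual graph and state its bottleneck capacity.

src→0→1→T, bottleneck 1

Residual along src→0→1→T: src→0: 8, 0→1: 1, 1→T: 9.
Bottleneck = min = 1.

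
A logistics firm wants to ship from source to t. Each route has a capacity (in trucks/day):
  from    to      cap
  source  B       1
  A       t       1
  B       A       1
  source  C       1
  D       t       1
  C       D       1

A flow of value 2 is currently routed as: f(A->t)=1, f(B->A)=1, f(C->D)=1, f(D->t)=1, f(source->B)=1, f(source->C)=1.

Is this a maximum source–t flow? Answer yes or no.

Residual reachable from source: {source}; t is not reachable.
Saturated cut: source->C, source->B with total capacity 2 = current flow value. Flow is maximum.

Yes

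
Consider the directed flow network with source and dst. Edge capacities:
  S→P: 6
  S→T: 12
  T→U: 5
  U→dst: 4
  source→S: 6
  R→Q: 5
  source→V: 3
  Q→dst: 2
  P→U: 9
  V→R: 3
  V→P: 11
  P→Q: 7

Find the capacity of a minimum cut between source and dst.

Max flow = 6 (via 2 augmenting paths).
In the residual at optimum, the set reachable from source is {P, Q, R, S, T, U, V, source}.
Cut edges: U→dst (cap 4), Q→dst (cap 2). Sum = 6.

6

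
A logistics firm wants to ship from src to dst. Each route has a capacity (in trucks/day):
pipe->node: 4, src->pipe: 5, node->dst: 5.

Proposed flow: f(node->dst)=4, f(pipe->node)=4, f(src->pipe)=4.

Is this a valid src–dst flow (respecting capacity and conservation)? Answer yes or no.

Every edge has 0 ≤ f(e) ≤ cap(e).
At each intermediate node, inflow equals outflow.

Yes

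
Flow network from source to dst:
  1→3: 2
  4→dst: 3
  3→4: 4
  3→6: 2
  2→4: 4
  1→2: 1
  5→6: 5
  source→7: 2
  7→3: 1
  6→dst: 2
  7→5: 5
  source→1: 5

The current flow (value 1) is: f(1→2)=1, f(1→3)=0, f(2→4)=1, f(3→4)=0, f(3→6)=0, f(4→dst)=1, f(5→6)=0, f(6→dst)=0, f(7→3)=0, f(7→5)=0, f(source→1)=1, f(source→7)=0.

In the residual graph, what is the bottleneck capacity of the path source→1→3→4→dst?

2

Residual capacities along the path: source→1: 4, 1→3: 2, 3→4: 4, 4→dst: 2.
Minimum is 2.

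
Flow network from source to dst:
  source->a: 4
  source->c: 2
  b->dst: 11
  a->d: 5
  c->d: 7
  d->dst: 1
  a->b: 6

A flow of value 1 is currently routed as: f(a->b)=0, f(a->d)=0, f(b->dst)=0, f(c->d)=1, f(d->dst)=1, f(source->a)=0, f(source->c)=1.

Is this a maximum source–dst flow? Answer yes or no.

No

Residual path source->a->b->dst has bottleneck 4 > 0.
Pushing 4 along it raises the flow to 5, so the given flow is not maximum.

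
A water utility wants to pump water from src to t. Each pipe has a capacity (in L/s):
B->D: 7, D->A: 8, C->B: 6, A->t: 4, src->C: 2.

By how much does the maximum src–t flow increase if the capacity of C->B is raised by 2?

Original max flow = 2.
Edge C->B does not cross the min cut (source side {src}), so extra capacity there cannot help.
New max flow = 2. Increase = 0.

0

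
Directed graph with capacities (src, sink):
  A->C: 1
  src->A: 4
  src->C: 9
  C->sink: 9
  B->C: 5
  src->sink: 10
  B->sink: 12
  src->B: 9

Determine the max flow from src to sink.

28

Augment src->sink: bottleneck 10. Total 10.
Augment src->B->sink: bottleneck 9. Total 19.
Augment src->C->sink: bottleneck 9. Total 28.
No augmenting path remains in the residual graph.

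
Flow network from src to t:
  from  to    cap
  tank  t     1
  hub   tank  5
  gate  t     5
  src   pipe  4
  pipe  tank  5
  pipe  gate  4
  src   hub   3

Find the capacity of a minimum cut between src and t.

Max flow = 5 (via 2 augmenting paths).
In the residual at optimum, the set reachable from src is {hub, src, tank}.
Cut edges: src->pipe (cap 4), tank->t (cap 1). Sum = 5.

5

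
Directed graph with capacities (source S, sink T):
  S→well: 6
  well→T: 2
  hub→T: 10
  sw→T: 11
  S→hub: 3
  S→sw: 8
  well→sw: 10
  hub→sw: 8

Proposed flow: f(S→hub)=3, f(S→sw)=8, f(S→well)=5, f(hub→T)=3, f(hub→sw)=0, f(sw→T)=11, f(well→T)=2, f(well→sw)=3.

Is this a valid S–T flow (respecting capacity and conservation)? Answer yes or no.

Yes

Every edge has 0 ≤ f(e) ≤ cap(e).
At each intermediate node, inflow equals outflow.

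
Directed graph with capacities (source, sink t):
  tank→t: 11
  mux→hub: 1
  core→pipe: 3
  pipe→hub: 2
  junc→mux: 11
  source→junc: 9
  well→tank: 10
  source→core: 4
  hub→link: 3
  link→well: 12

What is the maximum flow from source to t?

Augment source→junc→mux→hub→link→well→tank→t: bottleneck 1. Total 1.
Augment source→core→pipe→hub→link→well→tank→t: bottleneck 2. Total 3.
No augmenting path remains in the residual graph.

3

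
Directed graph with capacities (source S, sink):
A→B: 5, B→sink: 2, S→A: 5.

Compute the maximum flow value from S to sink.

2

Augment S→A→B→sink: bottleneck 2. Total 2.
No augmenting path remains in the residual graph.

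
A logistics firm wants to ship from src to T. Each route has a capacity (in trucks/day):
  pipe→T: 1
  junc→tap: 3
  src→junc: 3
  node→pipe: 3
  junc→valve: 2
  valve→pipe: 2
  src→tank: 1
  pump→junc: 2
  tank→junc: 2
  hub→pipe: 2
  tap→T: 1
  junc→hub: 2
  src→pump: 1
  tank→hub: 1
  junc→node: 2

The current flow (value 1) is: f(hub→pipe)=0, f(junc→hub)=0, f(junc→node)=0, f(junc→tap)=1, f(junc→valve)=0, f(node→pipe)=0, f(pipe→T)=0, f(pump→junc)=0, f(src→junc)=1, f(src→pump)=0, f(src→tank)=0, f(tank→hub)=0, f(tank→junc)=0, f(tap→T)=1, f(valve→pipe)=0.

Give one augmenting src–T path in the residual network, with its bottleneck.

src→tank→hub→pipe→T, bottleneck 1

Residual along src→tank→hub→pipe→T: src→tank: 1, tank→hub: 1, hub→pipe: 2, pipe→T: 1.
Bottleneck = min = 1.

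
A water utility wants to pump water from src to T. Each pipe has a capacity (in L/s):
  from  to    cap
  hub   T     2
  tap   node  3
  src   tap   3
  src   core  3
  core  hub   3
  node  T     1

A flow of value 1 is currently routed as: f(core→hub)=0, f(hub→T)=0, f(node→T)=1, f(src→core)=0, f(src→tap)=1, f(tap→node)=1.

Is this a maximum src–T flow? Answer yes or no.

No

Residual path src→core→hub→T has bottleneck 2 > 0.
Pushing 2 along it raises the flow to 3, so the given flow is not maximum.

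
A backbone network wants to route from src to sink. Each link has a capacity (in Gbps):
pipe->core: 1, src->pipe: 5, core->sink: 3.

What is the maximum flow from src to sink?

1

Augment src->pipe->core->sink: bottleneck 1. Total 1.
No augmenting path remains in the residual graph.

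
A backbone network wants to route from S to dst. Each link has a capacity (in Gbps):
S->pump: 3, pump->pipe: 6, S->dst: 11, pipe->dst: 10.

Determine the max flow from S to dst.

Augment S->dst: bottleneck 11. Total 11.
Augment S->pump->pipe->dst: bottleneck 3. Total 14.
No augmenting path remains in the residual graph.

14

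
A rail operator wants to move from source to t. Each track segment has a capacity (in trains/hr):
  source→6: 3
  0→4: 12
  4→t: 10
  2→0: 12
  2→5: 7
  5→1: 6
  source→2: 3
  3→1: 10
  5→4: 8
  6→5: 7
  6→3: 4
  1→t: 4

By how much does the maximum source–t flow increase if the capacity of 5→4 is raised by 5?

Original max flow = 6.
Edge 5→4 does not cross the min cut (source side {source}), so extra capacity there cannot help.
New max flow = 6. Increase = 0.

0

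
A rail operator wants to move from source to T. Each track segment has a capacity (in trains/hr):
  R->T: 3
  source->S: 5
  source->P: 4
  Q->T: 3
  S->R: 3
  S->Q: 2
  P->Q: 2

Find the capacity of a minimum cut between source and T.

Max flow = 6 (via 3 augmenting paths).
In the residual at optimum, the set reachable from source is {P, Q, S, source}.
Cut edges: S->R (cap 3), Q->T (cap 3). Sum = 6.

6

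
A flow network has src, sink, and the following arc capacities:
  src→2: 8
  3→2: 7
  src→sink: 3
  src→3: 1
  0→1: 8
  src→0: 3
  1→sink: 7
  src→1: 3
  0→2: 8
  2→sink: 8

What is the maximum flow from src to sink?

Augment src→sink: bottleneck 3. Total 3.
Augment src→2→sink: bottleneck 8. Total 11.
Augment src→1→sink: bottleneck 3. Total 14.
Augment src→0→1→sink: bottleneck 3. Total 17.
No augmenting path remains in the residual graph.

17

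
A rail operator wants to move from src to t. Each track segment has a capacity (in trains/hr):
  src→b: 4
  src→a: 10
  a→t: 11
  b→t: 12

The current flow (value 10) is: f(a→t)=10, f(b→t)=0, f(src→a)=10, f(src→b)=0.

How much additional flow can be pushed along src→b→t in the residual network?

Residual capacities along the path: src→b: 4, b→t: 12.
Minimum is 4.

4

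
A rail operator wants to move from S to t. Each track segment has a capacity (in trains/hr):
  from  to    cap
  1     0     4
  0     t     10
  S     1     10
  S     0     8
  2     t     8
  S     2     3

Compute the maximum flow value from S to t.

Augment S→2→t: bottleneck 3. Total 3.
Augment S→0→t: bottleneck 8. Total 11.
Augment S→1→0→t: bottleneck 2. Total 13.
No augmenting path remains in the residual graph.

13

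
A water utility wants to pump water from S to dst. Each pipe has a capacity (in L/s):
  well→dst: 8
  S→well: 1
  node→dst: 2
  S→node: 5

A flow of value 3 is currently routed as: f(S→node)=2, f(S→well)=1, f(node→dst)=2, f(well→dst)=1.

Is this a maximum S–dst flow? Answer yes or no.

Residual reachable from S: {S, node}; dst is not reachable.
Saturated cut: S→well, node→dst with total capacity 3 = current flow value. Flow is maximum.

Yes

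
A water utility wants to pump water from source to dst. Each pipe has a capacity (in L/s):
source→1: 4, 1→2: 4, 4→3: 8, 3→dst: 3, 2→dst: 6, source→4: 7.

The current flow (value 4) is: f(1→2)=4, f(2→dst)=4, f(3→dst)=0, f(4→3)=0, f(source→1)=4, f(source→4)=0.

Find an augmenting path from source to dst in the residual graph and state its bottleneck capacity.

source→4→3→dst, bottleneck 3

Residual along source→4→3→dst: source→4: 7, 4→3: 8, 3→dst: 3.
Bottleneck = min = 3.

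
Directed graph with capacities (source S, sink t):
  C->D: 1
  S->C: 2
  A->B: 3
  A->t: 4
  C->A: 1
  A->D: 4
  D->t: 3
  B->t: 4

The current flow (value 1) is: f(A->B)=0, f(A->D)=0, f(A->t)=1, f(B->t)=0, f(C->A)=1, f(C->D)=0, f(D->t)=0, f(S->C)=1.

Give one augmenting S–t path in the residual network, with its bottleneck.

S->C->D->t, bottleneck 1

Residual along S->C->D->t: S->C: 1, C->D: 1, D->t: 3.
Bottleneck = min = 1.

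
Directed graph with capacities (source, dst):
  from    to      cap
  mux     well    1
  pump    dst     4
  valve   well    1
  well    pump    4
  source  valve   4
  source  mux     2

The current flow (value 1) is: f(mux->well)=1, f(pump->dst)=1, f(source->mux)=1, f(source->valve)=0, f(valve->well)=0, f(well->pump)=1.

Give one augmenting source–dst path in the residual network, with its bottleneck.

source->valve->well->pump->dst, bottleneck 1

Residual along source->valve->well->pump->dst: source->valve: 4, valve->well: 1, well->pump: 3, pump->dst: 3.
Bottleneck = min = 1.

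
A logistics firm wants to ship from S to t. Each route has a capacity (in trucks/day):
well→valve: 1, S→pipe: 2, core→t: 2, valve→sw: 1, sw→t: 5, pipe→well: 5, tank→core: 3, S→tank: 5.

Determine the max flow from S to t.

3

Augment S→tank→core→t: bottleneck 2. Total 2.
Augment S→pipe→well→valve→sw→t: bottleneck 1. Total 3.
No augmenting path remains in the residual graph.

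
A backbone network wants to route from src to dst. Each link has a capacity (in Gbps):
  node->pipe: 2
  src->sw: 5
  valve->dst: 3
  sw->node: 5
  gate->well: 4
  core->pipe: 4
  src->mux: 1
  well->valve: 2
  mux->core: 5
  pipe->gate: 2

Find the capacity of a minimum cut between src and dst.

2

Max flow = 2 (via 1 augmenting path).
In the residual at optimum, the set reachable from src is {core, mux, node, pipe, src, sw}.
Cut edges: pipe->gate (cap 2). Sum = 2.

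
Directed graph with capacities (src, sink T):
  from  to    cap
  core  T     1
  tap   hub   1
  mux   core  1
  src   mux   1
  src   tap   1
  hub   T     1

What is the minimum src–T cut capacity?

Max flow = 2 (via 2 augmenting paths).
In the residual at optimum, the set reachable from src is {src}.
Cut edges: src→tap (cap 1), src→mux (cap 1). Sum = 2.

2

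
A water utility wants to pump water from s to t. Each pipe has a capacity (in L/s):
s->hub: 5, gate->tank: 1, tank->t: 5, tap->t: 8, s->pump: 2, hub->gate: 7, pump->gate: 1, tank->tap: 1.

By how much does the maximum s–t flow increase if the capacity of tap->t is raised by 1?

Original max flow = 1.
Edge tap->t does not cross the min cut (source side {gate, hub, pump, s}), so extra capacity there cannot help.
New max flow = 1. Increase = 0.

0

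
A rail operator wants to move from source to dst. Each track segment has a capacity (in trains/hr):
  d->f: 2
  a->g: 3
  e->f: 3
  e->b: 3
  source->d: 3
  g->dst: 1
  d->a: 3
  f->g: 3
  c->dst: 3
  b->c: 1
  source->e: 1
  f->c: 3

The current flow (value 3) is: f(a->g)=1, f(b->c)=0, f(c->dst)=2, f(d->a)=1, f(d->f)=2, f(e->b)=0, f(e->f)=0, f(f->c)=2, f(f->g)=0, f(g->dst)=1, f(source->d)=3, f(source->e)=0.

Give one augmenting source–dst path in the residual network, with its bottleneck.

Residual along source->e->f->c->dst: source->e: 1, e->f: 3, f->c: 1, c->dst: 1.
Bottleneck = min = 1.

source->e->f->c->dst, bottleneck 1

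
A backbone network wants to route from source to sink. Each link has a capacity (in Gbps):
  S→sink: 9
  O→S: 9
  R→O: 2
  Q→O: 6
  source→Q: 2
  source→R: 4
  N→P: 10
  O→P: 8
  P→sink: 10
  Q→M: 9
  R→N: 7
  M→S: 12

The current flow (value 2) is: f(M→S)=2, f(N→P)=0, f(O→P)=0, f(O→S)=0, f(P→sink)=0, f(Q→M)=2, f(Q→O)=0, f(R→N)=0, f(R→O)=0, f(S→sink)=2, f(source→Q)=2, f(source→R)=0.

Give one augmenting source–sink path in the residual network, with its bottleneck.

source→R→O→S→sink, bottleneck 2

Residual along source→R→O→S→sink: source→R: 4, R→O: 2, O→S: 9, S→sink: 7.
Bottleneck = min = 2.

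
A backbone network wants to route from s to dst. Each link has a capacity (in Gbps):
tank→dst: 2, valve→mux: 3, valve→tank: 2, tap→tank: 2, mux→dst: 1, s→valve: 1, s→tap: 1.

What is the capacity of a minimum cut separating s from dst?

2

Max flow = 2 (via 2 augmenting paths).
In the residual at optimum, the set reachable from s is {s}.
Cut edges: s→tap (cap 1), s→valve (cap 1). Sum = 2.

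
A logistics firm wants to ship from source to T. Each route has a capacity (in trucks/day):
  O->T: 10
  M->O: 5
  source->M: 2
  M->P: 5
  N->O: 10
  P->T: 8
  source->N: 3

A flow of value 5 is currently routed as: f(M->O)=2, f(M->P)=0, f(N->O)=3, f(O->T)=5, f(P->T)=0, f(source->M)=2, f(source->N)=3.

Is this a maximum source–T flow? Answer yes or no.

Yes

Residual reachable from source: {source}; T is not reachable.
Saturated cut: source->N, source->M with total capacity 5 = current flow value. Flow is maximum.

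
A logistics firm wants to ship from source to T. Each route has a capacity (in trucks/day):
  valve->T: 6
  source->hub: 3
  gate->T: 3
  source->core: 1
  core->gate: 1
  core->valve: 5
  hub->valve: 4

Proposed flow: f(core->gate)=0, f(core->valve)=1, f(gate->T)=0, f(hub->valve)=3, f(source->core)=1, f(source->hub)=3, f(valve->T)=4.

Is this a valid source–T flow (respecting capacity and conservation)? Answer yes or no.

Every edge has 0 ≤ f(e) ≤ cap(e).
At each intermediate node, inflow equals outflow.

Yes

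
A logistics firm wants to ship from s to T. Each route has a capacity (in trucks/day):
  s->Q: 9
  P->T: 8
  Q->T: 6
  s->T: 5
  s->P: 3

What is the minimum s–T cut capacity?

14

Max flow = 14 (via 3 augmenting paths).
In the residual at optimum, the set reachable from s is {Q, s}.
Cut edges: s->P (cap 3), s->T (cap 5), Q->T (cap 6). Sum = 14.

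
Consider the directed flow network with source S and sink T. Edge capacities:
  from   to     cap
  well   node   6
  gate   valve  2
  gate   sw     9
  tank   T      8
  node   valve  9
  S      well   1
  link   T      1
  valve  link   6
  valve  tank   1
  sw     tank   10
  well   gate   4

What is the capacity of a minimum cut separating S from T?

1

Max flow = 1 (via 1 augmenting path).
In the residual at optimum, the set reachable from S is {S}.
Cut edges: S→well (cap 1). Sum = 1.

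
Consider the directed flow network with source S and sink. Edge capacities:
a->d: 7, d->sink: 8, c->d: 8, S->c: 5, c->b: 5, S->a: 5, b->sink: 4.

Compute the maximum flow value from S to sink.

10

Augment S->a->d->sink: bottleneck 5. Total 5.
Augment S->c->d->sink: bottleneck 3. Total 8.
Augment S->c->b->sink: bottleneck 2. Total 10.
No augmenting path remains in the residual graph.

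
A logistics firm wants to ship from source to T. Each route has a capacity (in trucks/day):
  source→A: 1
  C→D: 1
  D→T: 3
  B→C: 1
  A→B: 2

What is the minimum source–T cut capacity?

1

Max flow = 1 (via 1 augmenting path).
In the residual at optimum, the set reachable from source is {source}.
Cut edges: source→A (cap 1). Sum = 1.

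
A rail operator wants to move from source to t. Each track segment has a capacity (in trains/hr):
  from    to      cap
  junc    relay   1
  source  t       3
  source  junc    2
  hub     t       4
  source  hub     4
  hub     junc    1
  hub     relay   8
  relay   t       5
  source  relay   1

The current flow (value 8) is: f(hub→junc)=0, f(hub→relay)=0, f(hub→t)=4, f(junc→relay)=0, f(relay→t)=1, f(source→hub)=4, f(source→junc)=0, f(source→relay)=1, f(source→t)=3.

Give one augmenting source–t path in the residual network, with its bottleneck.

source→junc→relay→t, bottleneck 1

Residual along source→junc→relay→t: source→junc: 2, junc→relay: 1, relay→t: 4.
Bottleneck = min = 1.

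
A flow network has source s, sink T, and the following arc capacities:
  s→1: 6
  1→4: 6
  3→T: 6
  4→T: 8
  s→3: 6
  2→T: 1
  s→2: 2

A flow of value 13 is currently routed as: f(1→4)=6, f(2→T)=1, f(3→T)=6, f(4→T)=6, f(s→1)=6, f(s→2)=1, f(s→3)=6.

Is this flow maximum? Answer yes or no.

Yes

Residual reachable from s: {2, s}; T is not reachable.
Saturated cut: s→3, s→1, 2→T with total capacity 13 = current flow value. Flow is maximum.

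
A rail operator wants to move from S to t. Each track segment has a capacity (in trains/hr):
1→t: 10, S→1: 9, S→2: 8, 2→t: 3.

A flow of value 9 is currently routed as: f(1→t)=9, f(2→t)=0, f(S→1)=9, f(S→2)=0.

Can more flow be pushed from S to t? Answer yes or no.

Residual path S→2→t has bottleneck 3 > 0.
Pushing 3 along it raises the flow to 12, so the given flow is not maximum.

Yes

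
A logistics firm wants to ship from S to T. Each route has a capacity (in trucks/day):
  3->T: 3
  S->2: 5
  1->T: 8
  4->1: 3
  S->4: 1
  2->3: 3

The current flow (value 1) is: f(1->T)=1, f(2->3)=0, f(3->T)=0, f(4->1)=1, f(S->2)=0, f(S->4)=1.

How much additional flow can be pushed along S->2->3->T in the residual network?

Residual capacities along the path: S->2: 5, 2->3: 3, 3->T: 3.
Minimum is 3.

3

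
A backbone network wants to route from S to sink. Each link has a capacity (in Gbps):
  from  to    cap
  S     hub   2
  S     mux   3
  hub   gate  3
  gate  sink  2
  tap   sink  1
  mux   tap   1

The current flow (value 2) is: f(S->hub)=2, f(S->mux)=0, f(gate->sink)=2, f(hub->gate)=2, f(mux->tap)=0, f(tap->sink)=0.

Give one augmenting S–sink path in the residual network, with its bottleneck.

Residual along S->mux->tap->sink: S->mux: 3, mux->tap: 1, tap->sink: 1.
Bottleneck = min = 1.

S->mux->tap->sink, bottleneck 1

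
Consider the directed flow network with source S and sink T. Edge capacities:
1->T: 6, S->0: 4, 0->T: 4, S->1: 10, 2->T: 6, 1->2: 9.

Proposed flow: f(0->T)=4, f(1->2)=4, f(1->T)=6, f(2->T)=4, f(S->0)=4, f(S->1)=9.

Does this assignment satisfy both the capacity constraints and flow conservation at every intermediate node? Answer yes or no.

No

Conservation fails at 1: inflow 9 ≠ outflow 10.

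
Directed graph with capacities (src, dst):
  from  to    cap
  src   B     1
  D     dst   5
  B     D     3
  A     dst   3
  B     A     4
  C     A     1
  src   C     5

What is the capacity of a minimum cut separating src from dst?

Max flow = 2 (via 2 augmenting paths).
In the residual at optimum, the set reachable from src is {C, src}.
Cut edges: src→B (cap 1), C→A (cap 1). Sum = 2.

2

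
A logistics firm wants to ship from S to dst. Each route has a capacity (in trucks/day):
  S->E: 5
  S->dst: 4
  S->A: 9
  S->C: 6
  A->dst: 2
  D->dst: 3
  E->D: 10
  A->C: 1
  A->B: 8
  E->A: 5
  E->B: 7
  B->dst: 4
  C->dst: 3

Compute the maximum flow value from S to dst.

16

Augment S->dst: bottleneck 4. Total 4.
Augment S->A->dst: bottleneck 2. Total 6.
Augment S->C->dst: bottleneck 3. Total 9.
Augment S->E->D->dst: bottleneck 3. Total 12.
Augment S->E->B->dst: bottleneck 2. Total 14.
Augment S->A->B->dst: bottleneck 2. Total 16.
No augmenting path remains in the residual graph.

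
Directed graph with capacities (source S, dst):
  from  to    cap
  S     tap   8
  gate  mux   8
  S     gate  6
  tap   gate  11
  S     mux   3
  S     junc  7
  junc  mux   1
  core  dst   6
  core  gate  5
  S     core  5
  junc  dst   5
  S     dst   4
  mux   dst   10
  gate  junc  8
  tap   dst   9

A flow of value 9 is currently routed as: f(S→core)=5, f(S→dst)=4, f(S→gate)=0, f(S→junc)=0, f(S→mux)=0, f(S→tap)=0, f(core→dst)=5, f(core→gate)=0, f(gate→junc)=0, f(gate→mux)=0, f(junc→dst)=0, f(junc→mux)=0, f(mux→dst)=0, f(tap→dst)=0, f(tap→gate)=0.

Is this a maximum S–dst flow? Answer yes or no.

No

Residual path S→tap→dst has bottleneck 8 > 0.
Pushing 8 along it raises the flow to 17, so the given flow is not maximum.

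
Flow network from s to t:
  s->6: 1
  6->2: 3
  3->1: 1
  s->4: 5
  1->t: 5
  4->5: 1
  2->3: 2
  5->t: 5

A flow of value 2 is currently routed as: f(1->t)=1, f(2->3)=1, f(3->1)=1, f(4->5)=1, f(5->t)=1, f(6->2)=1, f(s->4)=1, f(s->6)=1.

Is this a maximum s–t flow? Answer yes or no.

Yes

Residual reachable from s: {4, s}; t is not reachable.
Saturated cut: 4->5, s->6 with total capacity 2 = current flow value. Flow is maximum.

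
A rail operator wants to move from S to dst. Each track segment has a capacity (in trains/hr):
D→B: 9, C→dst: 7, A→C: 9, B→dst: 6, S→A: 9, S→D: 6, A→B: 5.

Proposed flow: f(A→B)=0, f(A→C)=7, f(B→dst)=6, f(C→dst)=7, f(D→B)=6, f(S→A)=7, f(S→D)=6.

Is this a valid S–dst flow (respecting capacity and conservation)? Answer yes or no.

Yes

Every edge has 0 ≤ f(e) ≤ cap(e).
At each intermediate node, inflow equals outflow.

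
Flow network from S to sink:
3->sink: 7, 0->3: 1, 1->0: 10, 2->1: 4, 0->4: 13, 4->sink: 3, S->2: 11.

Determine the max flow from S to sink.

Augment S->2->1->0->4->sink: bottleneck 3. Total 3.
Augment S->2->1->0->3->sink: bottleneck 1. Total 4.
No augmenting path remains in the residual graph.

4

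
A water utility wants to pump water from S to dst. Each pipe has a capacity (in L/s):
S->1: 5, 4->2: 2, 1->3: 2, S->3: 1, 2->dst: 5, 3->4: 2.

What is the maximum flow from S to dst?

2

Augment S->3->4->2->dst: bottleneck 1. Total 1.
Augment S->1->3->4->2->dst: bottleneck 1. Total 2.
No augmenting path remains in the residual graph.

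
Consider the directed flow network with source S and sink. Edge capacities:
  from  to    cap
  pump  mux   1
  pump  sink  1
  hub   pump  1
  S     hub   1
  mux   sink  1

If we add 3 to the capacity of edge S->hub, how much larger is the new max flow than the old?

0

Original max flow = 1.
Even with extra capacity on S->hub, another cut of capacity 1 remains binding.
New max flow = 1. Increase = 0.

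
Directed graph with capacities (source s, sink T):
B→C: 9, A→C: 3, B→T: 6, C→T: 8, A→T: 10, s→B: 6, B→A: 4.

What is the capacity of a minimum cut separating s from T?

6

Max flow = 6 (via 1 augmenting path).
In the residual at optimum, the set reachable from s is {s}.
Cut edges: s→B (cap 6). Sum = 6.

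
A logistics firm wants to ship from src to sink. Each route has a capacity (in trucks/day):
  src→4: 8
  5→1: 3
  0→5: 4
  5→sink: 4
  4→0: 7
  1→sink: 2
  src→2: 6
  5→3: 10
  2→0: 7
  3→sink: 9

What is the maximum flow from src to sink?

4

Augment src→4→0→5→sink: bottleneck 4. Total 4.
No augmenting path remains in the residual graph.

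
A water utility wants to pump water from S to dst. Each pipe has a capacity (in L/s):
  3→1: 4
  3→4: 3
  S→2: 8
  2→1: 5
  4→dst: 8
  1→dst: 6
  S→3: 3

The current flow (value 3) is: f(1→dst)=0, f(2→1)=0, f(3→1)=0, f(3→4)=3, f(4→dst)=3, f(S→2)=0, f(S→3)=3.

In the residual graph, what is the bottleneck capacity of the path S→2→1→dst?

5

Residual capacities along the path: S→2: 8, 2→1: 5, 1→dst: 6.
Minimum is 5.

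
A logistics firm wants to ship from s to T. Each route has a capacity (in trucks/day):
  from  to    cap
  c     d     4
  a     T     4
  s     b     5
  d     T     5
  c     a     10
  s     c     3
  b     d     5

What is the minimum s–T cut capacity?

8

Max flow = 8 (via 2 augmenting paths).
In the residual at optimum, the set reachable from s is {s}.
Cut edges: s→b (cap 5), s→c (cap 3). Sum = 8.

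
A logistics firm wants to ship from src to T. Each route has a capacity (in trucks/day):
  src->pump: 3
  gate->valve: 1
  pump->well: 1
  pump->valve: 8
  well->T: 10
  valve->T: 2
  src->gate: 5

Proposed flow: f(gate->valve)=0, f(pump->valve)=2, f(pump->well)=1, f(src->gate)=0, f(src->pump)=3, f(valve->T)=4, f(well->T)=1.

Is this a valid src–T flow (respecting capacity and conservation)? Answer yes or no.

No

Capacity violated on valve->T: flow 4 > capacity 2.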